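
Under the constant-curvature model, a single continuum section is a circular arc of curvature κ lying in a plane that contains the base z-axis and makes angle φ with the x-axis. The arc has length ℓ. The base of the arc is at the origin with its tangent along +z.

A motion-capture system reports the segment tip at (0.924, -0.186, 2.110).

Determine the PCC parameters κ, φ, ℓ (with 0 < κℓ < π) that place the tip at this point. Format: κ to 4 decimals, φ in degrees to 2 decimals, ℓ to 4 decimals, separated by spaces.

0.3530 348.62 2.3803

ρ = √(x²+y²) = √(0.924² + -0.186²) = 0.94253
φ = atan2(y, x) mod 360° = atan2(-0.186, 0.924) = 348.6185°
|p|² = ρ² + z² = 0.94253² + 2.110² = 5.34047
κ = 2ρ / |p|² = 2×0.94253 / 5.34047 = 0.35298
θ = 2·atan2(ρ, z) = 2·atan2(0.94253, 2.110) = 0.84021 rad
ℓ = θ/κ = 0.84021/0.35298 = 2.38035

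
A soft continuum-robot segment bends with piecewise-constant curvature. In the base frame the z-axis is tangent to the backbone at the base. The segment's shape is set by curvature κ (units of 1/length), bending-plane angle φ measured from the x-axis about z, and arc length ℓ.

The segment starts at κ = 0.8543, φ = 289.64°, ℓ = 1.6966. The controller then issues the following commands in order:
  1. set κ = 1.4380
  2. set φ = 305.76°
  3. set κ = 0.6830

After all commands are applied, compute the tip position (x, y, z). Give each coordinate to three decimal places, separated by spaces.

0.513 -0.712 1.342

initial: κ=0.8543, φ=289.64°, ℓ=1.6966
cmd 1: set κ=1.4380 → (κ,φ,ℓ)=(1.4380,289.64°,1.6966) → tip=(0.4122,-1.1551,0.4490)
cmd 2: set φ=305.76° → (κ,φ,ℓ)=(1.4380,305.76°,1.6966) → tip=(0.7167,-0.9952,0.4490)
cmd 3: set κ=0.6830 → (κ,φ,ℓ)=(0.6830,305.76°,1.6966) → tip=(0.5130,-0.7123,1.3416)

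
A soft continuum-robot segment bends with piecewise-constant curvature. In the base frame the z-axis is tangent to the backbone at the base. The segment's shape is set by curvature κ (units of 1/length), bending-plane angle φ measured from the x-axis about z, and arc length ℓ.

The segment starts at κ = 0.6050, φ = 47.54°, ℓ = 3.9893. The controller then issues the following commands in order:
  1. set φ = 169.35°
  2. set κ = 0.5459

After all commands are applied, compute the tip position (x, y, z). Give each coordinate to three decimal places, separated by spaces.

initial: κ=0.6050, φ=47.54°, ℓ=3.9893
cmd 1: set φ=169.35° → (κ,φ,ℓ)=(0.6050,169.35°,3.9893) → tip=(-2.8370,0.5335,1.0999)
cmd 2: set κ=0.5459 → (κ,φ,ℓ)=(0.5459,169.35°,3.9893) → tip=(-2.8271,0.5316,1.5046)

-2.827 0.532 1.505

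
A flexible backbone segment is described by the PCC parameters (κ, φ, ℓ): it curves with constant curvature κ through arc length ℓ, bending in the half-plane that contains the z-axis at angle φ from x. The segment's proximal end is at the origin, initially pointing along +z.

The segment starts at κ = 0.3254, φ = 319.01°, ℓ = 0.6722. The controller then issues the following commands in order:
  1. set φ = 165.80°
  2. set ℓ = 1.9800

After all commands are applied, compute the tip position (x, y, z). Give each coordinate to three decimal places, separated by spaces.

-0.597 0.151 1.846

initial: κ=0.3254, φ=319.01°, ℓ=0.6722
cmd 1: set φ=165.80° → (κ,φ,ℓ)=(0.3254,165.80°,0.6722) → tip=(-0.0710,0.0180,0.6669)
cmd 2: set ℓ=1.9800 → (κ,φ,ℓ)=(0.3254,165.80°,1.9800) → tip=(-0.5973,0.1511,1.8458)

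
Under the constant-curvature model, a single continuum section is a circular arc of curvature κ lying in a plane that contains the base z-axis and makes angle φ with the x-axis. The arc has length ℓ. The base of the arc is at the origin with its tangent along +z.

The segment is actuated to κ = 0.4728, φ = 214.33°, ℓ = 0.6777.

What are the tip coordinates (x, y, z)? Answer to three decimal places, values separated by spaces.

θ = κ·ℓ = 0.4728 × 0.6777 = 0.32042 rad
ρ = (1 − cos θ)/κ = (1 − 0.94910)/0.4728 = 0.10765
z = sin θ / κ = 0.31496/0.4728 = 0.66616
x = ρ cos φ = 0.10765 × cos(214.33°) = -0.08890
y = ρ sin φ = 0.10765 × sin(214.33°) = -0.06071

-0.089 -0.061 0.666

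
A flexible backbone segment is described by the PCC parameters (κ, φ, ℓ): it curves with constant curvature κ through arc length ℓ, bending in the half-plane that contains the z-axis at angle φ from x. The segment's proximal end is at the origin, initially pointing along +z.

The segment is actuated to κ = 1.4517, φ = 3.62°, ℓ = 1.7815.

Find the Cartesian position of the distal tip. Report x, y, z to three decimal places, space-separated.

θ = κ·ℓ = 1.4517 × 1.7815 = 2.58620 rad
ρ = (1 − cos θ)/κ = (1 − -0.84970)/1.4517 = 1.27416
z = sin θ / κ = 0.52727/1.4517 = 0.36321
x = ρ cos φ = 1.27416 × cos(3.62°) = 1.27162
y = ρ sin φ = 1.27416 × sin(3.62°) = 0.08045

1.272 0.080 0.363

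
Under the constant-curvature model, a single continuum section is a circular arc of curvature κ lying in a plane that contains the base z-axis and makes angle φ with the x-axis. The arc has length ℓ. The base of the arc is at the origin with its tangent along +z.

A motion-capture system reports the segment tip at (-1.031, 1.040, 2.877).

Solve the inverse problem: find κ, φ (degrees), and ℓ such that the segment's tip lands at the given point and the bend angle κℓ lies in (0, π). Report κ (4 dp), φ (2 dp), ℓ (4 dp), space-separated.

ρ = √(x²+y²) = √(-1.031² + 1.040²) = 1.46443
φ = atan2(y, x) mod 360° = atan2(1.040, -1.031) = 134.7510°
|p|² = ρ² + z² = 1.46443² + 2.877² = 10.42169
κ = 2ρ / |p|² = 2×1.46443 / 10.42169 = 0.28104
θ = 2·atan2(ρ, z) = 2·atan2(1.46443, 2.877) = 0.94166 rad
ℓ = θ/κ = 0.94166/0.28104 = 3.35070

0.2810 134.75 3.3507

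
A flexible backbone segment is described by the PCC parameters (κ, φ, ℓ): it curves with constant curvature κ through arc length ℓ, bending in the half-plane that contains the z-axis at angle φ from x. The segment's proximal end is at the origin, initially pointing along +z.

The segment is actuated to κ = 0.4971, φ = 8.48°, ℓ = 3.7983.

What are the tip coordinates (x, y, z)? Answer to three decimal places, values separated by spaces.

2.611 0.389 1.911

θ = κ·ℓ = 0.4971 × 3.7983 = 1.88813 rad
ρ = (1 − cos θ)/κ = (1 − -0.31204)/0.4971 = 2.63939
z = sin θ / κ = 0.95007/0.4971 = 1.91122
x = ρ cos φ = 2.63939 × cos(8.48°) = 2.61053
y = ρ sin φ = 2.63939 × sin(8.48°) = 0.38921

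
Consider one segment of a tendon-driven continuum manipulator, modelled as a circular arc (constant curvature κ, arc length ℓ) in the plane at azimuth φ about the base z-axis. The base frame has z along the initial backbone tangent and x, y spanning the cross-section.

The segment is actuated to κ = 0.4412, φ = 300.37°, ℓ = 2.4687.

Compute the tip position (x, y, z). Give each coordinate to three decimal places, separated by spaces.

θ = κ·ℓ = 0.4412 × 2.4687 = 1.08919 rad
ρ = (1 − cos θ)/κ = (1 − 0.46320)/0.4412 = 1.21667
z = sin θ / κ = 0.88625/0.4412 = 2.00873
x = ρ cos φ = 1.21667 × cos(300.37°) = 0.61513
y = ρ sin φ = 1.21667 × sin(300.37°) = -1.04972

0.615 -1.050 2.009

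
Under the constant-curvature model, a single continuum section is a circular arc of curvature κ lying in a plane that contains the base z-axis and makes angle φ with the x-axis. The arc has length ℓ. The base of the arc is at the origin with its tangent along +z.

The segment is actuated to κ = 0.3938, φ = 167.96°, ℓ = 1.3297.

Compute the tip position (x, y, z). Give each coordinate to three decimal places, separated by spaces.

θ = κ·ℓ = 0.3938 × 1.3297 = 0.52364 rad
ρ = (1 − cos θ)/κ = (1 − 0.86601)/0.3938 = 0.34026
z = sin θ / κ = 0.50003/0.3938 = 1.26976
x = ρ cos φ = 0.34026 × cos(167.96°) = -0.33277
y = ρ sin φ = 0.34026 × sin(167.96°) = 0.07098

-0.333 0.071 1.270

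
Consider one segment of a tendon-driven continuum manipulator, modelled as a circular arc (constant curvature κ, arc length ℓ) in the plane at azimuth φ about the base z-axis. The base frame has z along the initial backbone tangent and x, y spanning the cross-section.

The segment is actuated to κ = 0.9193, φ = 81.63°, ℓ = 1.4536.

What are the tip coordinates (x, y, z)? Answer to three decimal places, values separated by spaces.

θ = κ·ℓ = 0.9193 × 1.4536 = 1.33629 rad
ρ = (1 − cos θ)/κ = (1 − 0.23236)/0.9193 = 0.83503
z = sin θ / κ = 0.97263/0.9193 = 1.05801
x = ρ cos φ = 0.83503 × cos(81.63°) = 0.12155
y = ρ sin φ = 0.83503 × sin(81.63°) = 0.82613

0.122 0.826 1.058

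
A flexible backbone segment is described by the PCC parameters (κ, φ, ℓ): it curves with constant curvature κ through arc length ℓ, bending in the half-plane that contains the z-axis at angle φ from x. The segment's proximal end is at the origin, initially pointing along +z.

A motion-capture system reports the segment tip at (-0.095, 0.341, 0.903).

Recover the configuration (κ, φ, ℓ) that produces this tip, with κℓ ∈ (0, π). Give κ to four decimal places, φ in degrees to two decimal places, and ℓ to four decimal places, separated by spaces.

0.7526 105.57 0.9928

ρ = √(x²+y²) = √(-0.095² + 0.341²) = 0.35399
φ = atan2(y, x) mod 360° = atan2(0.341, -0.095) = 105.5674°
|p|² = ρ² + z² = 0.35399² + 0.903² = 0.94072
κ = 2ρ / |p|² = 2×0.35399 / 0.94072 = 0.75259
θ = 2·atan2(ρ, z) = 2·atan2(0.35399, 0.903) = 0.74720 rad
ℓ = θ/κ = 0.74720/0.75259 = 0.99284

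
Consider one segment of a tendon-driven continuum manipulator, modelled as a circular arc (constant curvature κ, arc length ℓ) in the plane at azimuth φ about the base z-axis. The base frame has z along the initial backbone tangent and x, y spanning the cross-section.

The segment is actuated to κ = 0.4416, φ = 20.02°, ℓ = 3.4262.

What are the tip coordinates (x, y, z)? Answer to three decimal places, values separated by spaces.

2.005 0.730 2.261

θ = κ·ℓ = 0.4416 × 3.4262 = 1.51301 rad
ρ = (1 − cos θ)/κ = (1 − 0.05775)/0.4416 = 2.13371
z = sin θ / κ = 0.99833/0.4416 = 2.26071
x = ρ cos φ = 2.13371 × cos(20.02°) = 2.00478
y = ρ sin φ = 2.13371 × sin(20.02°) = 0.73047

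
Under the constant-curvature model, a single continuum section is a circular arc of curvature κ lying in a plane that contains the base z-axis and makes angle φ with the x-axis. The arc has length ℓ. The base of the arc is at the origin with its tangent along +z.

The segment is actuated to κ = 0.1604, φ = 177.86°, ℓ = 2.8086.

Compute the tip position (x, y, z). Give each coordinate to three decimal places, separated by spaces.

-0.622 0.023 2.715

θ = κ·ℓ = 0.1604 × 2.8086 = 0.45050 rad
ρ = (1 − cos θ)/κ = (1 − 0.90023)/0.1604 = 0.62201
z = sin θ / κ = 0.43542/0.1604 = 2.71456
x = ρ cos φ = 0.62201 × cos(177.86°) = -0.62158
y = ρ sin φ = 0.62201 × sin(177.86°) = 0.02323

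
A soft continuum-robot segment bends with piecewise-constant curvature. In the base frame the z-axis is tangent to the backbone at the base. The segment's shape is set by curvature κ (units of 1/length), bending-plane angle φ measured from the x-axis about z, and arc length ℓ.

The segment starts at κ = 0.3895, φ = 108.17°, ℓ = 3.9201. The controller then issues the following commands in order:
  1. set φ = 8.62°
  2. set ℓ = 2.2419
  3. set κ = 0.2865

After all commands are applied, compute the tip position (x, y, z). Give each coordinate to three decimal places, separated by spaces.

initial: κ=0.3895, φ=108.17°, ℓ=3.9201
cmd 1: set φ=8.62° → (κ,φ,ℓ)=(0.3895,8.62°,3.9201) → tip=(2.4269,0.3679,2.5649)
cmd 2: set ℓ=2.2419 → (κ,φ,ℓ)=(0.3895,8.62°,2.2419) → tip=(0.9078,0.1376,1.9677)
cmd 3: set κ=0.2865 → (κ,φ,ℓ)=(0.2865,8.62°,2.2419) → tip=(0.6877,0.1043,2.0909)

0.688 0.104 2.091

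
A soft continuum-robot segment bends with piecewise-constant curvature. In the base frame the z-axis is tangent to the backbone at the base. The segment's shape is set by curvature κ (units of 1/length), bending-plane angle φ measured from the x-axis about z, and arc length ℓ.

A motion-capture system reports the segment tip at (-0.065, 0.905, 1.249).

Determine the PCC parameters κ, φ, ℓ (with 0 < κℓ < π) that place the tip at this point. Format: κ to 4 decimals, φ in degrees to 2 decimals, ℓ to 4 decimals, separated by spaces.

0.7614 94.11 1.6502

ρ = √(x²+y²) = √(-0.065² + 0.905²) = 0.90733
φ = atan2(y, x) mod 360° = atan2(0.905, -0.065) = 94.1081°
|p|² = ρ² + z² = 0.90733² + 1.249² = 2.38325
κ = 2ρ / |p|² = 2×0.90733 / 2.38325 = 0.76142
θ = 2·atan2(ρ, z) = 2·atan2(0.90733, 1.249) = 1.25651 rad
ℓ = θ/κ = 1.25651/0.76142 = 1.65021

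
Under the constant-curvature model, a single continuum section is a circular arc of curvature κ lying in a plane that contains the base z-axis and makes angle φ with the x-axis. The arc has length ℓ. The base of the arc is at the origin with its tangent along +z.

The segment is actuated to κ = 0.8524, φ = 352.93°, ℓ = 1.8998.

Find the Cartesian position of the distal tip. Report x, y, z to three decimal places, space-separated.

1.221 -0.151 1.172

θ = κ·ℓ = 0.8524 × 1.8998 = 1.61939 rad
ρ = (1 − cos θ)/κ = (1 − -0.04857)/0.8524 = 1.23014
z = sin θ / κ = 0.99882/0.8524 = 1.17177
x = ρ cos φ = 1.23014 × cos(352.93°) = 1.22079
y = ρ sin φ = 1.23014 × sin(352.93°) = -0.15141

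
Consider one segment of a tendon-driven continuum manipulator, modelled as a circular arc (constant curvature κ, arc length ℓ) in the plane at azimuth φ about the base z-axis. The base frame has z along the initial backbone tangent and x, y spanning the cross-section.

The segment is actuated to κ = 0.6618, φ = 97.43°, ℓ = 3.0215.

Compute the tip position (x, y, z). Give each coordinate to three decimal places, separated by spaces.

θ = κ·ℓ = 0.6618 × 3.0215 = 1.99963 rad
ρ = (1 − cos θ)/κ = (1 − -0.41581)/0.6618 = 2.13933
z = sin θ / κ = 0.90945/0.6618 = 1.37421
x = ρ cos φ = 2.13933 × cos(97.43°) = -0.27665
y = ρ sin φ = 2.13933 × sin(97.43°) = 2.12137

-0.277 2.121 1.374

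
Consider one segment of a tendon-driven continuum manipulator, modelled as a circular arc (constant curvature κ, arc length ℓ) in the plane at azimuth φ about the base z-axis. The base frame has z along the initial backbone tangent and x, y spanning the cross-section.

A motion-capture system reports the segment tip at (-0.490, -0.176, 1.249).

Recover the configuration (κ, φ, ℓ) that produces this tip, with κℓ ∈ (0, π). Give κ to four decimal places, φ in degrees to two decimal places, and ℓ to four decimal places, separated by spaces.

0.5687 199.76 1.3890

ρ = √(x²+y²) = √(-0.490² + -0.176²) = 0.52065
φ = atan2(y, x) mod 360° = atan2(-0.176, -0.490) = 199.7575°
|p|² = ρ² + z² = 0.52065² + 1.249² = 1.83108
κ = 2ρ / |p|² = 2×0.52065 / 1.83108 = 0.56868
θ = 2·atan2(ρ, z) = 2·atan2(0.52065, 1.249) = 0.78990 rad
ℓ = θ/κ = 0.78990/0.56868 = 1.38900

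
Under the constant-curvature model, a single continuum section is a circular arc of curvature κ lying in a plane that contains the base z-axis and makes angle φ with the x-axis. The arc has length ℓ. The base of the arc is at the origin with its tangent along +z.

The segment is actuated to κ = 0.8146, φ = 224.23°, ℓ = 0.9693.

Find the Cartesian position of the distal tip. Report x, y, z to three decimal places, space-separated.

-0.260 -0.253 0.872

θ = κ·ℓ = 0.8146 × 0.9693 = 0.78959 rad
ρ = (1 − cos θ)/κ = (1 − 0.70414)/0.8146 = 0.36320
z = sin θ / κ = 0.71007/0.8146 = 0.87167
x = ρ cos φ = 0.36320 × cos(224.23°) = -0.26025
y = ρ sin φ = 0.36320 × sin(224.23°) = -0.25335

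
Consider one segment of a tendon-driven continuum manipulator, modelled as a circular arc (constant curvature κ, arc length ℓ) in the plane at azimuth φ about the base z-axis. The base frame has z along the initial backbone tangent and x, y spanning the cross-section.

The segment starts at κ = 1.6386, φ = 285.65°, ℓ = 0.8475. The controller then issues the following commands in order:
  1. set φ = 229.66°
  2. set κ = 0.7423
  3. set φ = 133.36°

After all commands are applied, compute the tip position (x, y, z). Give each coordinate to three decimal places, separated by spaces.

initial: κ=1.6386, φ=285.65°, ℓ=0.8475
cmd 1: set φ=229.66° → (κ,φ,ℓ)=(1.6386,229.66°,0.8475) → tip=(-0.3235,-0.3809,0.6002)
cmd 2: set κ=0.7423 → (κ,φ,ℓ)=(0.7423,229.66°,0.8475) → tip=(-0.1669,-0.1966,0.7927)
cmd 3: set φ=133.36° → (κ,φ,ℓ)=(0.7423,133.36°,0.8475) → tip=(-0.1771,0.1875,0.7927)

-0.177 0.188 0.793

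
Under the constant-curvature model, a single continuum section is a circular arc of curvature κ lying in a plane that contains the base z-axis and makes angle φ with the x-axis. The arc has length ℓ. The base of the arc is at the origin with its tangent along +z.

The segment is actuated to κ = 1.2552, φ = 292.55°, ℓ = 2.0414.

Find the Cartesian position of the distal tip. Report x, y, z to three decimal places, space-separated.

0.561 -1.352 0.436

θ = κ·ℓ = 1.2552 × 2.0414 = 2.56237 rad
ρ = (1 − cos θ)/κ = (1 − -0.83689)/1.2552 = 1.46342
z = sin θ / κ = 0.54738/1.2552 = 0.43609
x = ρ cos φ = 1.46342 × cos(292.55°) = 0.56121
y = ρ sin φ = 1.46342 × sin(292.55°) = -1.35154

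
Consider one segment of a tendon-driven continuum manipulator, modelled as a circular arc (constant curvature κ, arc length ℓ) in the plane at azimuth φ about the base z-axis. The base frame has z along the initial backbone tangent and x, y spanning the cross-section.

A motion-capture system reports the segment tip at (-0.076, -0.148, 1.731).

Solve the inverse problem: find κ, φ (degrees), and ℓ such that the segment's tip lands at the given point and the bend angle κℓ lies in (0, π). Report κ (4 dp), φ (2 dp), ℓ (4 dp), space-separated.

0.1100 242.82 1.7416

ρ = √(x²+y²) = √(-0.076² + -0.148²) = 0.16637
φ = atan2(y, x) mod 360° = atan2(-0.148, -0.076) = 242.8189°
|p|² = ρ² + z² = 0.16637² + 1.731² = 3.02404
κ = 2ρ / |p|² = 2×0.16637 / 3.02404 = 0.11003
θ = 2·atan2(ρ, z) = 2·atan2(0.16637, 1.731) = 0.19164 rad
ℓ = θ/κ = 0.19164/0.11003 = 1.74164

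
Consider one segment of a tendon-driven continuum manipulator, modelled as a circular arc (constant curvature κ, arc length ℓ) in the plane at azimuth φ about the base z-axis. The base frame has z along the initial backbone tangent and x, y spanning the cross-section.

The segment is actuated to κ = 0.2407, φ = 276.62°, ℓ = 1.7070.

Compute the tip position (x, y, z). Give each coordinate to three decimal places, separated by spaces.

0.040 -0.343 1.659

θ = κ·ℓ = 0.2407 × 1.7070 = 0.41087 rad
ρ = (1 − cos θ)/κ = (1 − 0.91677)/0.2407 = 0.34578
z = sin θ / κ = 0.39941/0.2407 = 1.65938
x = ρ cos φ = 0.34578 × cos(276.62°) = 0.03986
y = ρ sin φ = 0.34578 × sin(276.62°) = -0.34347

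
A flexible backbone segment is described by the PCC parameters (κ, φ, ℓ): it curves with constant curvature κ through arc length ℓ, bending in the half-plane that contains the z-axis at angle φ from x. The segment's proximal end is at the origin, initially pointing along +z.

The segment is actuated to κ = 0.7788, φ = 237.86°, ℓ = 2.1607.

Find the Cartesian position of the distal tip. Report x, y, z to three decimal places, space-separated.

θ = κ·ℓ = 0.7788 × 2.1607 = 1.68275 rad
ρ = (1 − cos θ)/κ = (1 − -0.11172)/0.7788 = 1.42748
z = sin θ / κ = 0.99374/0.7788 = 1.27599
x = ρ cos φ = 1.42748 × cos(237.86°) = -0.75941
y = ρ sin φ = 1.42748 × sin(237.86°) = -1.20872

-0.759 -1.209 1.276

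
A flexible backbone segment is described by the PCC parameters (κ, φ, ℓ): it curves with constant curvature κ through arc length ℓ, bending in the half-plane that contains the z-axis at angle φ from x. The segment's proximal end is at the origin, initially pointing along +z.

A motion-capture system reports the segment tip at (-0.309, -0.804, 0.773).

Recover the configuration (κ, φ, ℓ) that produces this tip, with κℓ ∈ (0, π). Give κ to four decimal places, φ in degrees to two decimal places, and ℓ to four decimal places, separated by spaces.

ρ = √(x²+y²) = √(-0.309² + -0.804²) = 0.86133
φ = atan2(y, x) mod 360° = atan2(-0.804, -0.309) = 248.9768°
|p|² = ρ² + z² = 0.86133² + 0.773² = 1.33943
κ = 2ρ / |p|² = 2×0.86133 / 1.33943 = 1.28612
θ = 2·atan2(ρ, z) = 2·atan2(0.86133, 0.773) = 1.67879 rad
ℓ = θ/κ = 1.67879/1.28612 = 1.30531

1.2861 248.98 1.3053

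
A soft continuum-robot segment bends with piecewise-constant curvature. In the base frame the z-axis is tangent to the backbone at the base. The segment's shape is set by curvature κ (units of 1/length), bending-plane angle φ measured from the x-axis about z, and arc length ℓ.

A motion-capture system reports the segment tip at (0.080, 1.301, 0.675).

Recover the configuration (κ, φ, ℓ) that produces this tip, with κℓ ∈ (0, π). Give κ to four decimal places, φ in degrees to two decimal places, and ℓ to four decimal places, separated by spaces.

1.2099 86.48 1.8067

ρ = √(x²+y²) = √(0.080² + 1.301²) = 1.30346
φ = atan2(y, x) mod 360° = atan2(1.301, 0.080) = 86.4812°
|p|² = ρ² + z² = 1.30346² + 0.675² = 2.15463
κ = 2ρ / |p|² = 2×1.30346 / 2.15463 = 1.20992
θ = 2·atan2(ρ, z) = 2·atan2(1.30346, 0.675) = 2.18594 rad
ℓ = θ/κ = 2.18594/1.20992 = 1.80669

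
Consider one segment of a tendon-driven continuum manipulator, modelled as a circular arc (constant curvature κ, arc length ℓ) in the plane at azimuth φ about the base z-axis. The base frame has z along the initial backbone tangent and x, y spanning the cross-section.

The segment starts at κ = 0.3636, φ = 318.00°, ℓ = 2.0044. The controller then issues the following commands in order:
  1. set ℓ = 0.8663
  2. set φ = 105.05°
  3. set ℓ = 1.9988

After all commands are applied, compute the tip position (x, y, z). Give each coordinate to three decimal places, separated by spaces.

-0.180 0.671 1.827

initial: κ=0.3636, φ=318.00°, ℓ=2.0044
cmd 1: set ℓ=0.8663 → (κ,φ,ℓ)=(0.3636,318.00°,0.8663) → tip=(0.1006,-0.0905,0.8520)
cmd 2: set φ=105.05° → (κ,φ,ℓ)=(0.3636,105.05°,0.8663) → tip=(-0.0351,0.1307,0.8520)
cmd 3: set ℓ=1.9988 → (κ,φ,ℓ)=(0.3636,105.05°,1.9988) → tip=(-0.1804,0.6711,1.8274)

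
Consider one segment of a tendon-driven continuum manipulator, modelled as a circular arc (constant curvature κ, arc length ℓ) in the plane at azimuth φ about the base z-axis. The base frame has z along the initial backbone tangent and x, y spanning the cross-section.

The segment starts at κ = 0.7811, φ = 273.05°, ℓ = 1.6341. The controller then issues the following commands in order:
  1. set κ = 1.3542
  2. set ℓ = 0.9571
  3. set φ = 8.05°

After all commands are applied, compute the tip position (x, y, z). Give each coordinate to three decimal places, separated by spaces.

0.533 0.075 0.711

initial: κ=0.7811, φ=273.05°, ℓ=1.6341
cmd 1: set κ=1.3542 → (κ,φ,ℓ)=(1.3542,273.05°,1.6341) → tip=(0.0628,-1.1790,0.5914)
cmd 2: set ℓ=0.9571 → (κ,φ,ℓ)=(1.3542,273.05°,0.9571) → tip=(0.0286,-0.5374,0.7108)
cmd 3: set φ=8.05° → (κ,φ,ℓ)=(1.3542,8.05°,0.9571) → tip=(0.5328,0.0754,0.7108)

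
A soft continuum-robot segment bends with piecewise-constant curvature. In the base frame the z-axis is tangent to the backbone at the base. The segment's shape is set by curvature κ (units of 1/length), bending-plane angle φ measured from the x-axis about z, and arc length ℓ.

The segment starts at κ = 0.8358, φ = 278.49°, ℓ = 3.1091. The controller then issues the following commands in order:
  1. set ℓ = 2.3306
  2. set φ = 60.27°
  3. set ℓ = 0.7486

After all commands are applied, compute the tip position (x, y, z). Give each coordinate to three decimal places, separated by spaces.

initial: κ=0.8358, φ=278.49°, ℓ=3.1091
cmd 1: set ℓ=2.3306 → (κ,φ,ℓ)=(0.8358,278.49°,2.3306) → tip=(0.2417,-1.6191,1.1124)
cmd 2: set φ=60.27° → (κ,φ,ℓ)=(0.8358,60.27°,2.3306) → tip=(0.8118,1.4216,1.1124)
cmd 3: set ℓ=0.7486 → (κ,φ,ℓ)=(0.8358,60.27°,0.7486) → tip=(0.1124,0.1968,0.7007)

0.112 0.197 0.701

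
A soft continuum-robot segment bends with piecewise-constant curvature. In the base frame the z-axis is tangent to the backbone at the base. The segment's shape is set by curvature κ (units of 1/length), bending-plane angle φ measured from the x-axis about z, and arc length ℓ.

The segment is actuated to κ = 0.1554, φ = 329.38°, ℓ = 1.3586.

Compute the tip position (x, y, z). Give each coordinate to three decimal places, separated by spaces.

θ = κ·ℓ = 0.1554 × 1.3586 = 0.21113 rad
ρ = (1 − cos θ)/κ = (1 − 0.97780)/0.1554 = 0.14289
z = sin θ / κ = 0.20956/0.1554 = 1.34853
x = ρ cos φ = 0.14289 × cos(329.38°) = 0.12296
y = ρ sin φ = 0.14289 × sin(329.38°) = -0.07278

0.123 -0.073 1.349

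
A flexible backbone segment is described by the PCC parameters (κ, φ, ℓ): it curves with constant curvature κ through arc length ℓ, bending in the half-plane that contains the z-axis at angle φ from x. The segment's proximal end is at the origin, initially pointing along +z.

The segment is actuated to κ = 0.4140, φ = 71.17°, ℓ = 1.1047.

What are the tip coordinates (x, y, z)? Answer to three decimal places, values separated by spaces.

0.080 0.235 1.067

θ = κ·ℓ = 0.4140 × 1.1047 = 0.45735 rad
ρ = (1 − cos θ)/κ = (1 − 0.89723)/0.4140 = 0.24824
z = sin θ / κ = 0.44157/0.4140 = 1.06659
x = ρ cos φ = 0.24824 × cos(71.17°) = 0.08012
y = ρ sin φ = 0.24824 × sin(71.17°) = 0.23496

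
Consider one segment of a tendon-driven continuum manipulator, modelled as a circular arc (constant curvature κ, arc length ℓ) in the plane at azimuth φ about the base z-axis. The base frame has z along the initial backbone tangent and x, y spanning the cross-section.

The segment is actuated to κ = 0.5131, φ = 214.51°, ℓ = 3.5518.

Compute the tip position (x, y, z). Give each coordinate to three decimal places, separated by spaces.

-2.006 -1.379 1.888

θ = κ·ℓ = 0.5131 × 3.5518 = 1.82243 rad
ρ = (1 − cos θ)/κ = (1 − -0.24899)/0.5131 = 2.43419
z = sin θ / κ = 0.96851/0.5131 = 1.88756
x = ρ cos φ = 2.43419 × cos(214.51°) = -2.00584
y = ρ sin φ = 2.43419 × sin(214.51°) = -1.37909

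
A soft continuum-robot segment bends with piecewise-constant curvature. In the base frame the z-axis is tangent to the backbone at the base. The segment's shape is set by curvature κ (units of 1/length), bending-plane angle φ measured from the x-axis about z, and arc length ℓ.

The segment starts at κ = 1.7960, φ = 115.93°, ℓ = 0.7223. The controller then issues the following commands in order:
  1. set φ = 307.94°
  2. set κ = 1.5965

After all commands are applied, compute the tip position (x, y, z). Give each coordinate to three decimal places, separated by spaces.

initial: κ=1.7960, φ=115.93°, ℓ=0.7223
cmd 1: set φ=307.94° → (κ,φ,ℓ)=(1.7960,307.94°,0.7223) → tip=(0.2499,-0.3205,0.5361)
cmd 2: set κ=1.5965 → (κ,φ,ℓ)=(1.5965,307.94°,0.7223) → tip=(0.2289,-0.2936,0.5725)

0.229 -0.294 0.573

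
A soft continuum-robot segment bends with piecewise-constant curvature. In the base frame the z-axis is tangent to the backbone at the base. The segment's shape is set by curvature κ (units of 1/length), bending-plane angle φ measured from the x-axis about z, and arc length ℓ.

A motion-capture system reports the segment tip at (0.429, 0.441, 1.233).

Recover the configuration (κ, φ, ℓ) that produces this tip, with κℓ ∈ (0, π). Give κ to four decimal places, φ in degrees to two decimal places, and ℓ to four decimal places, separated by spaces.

0.6480 45.79 1.4284

ρ = √(x²+y²) = √(0.429² + 0.441²) = 0.61524
φ = atan2(y, x) mod 360° = atan2(0.441, 0.429) = 45.7902°
|p|² = ρ² + z² = 0.61524² + 1.233² = 1.89881
κ = 2ρ / |p|² = 2×0.61524 / 1.89881 = 0.64803
θ = 2·atan2(ρ, z) = 2·atan2(0.61524, 1.233) = 0.92566 rad
ℓ = θ/κ = 0.92566/0.64803 = 1.42843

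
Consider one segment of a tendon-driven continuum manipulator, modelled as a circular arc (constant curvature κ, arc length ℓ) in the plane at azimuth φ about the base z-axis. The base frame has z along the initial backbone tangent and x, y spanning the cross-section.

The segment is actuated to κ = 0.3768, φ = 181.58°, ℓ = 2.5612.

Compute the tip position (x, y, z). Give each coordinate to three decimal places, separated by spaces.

-1.142 -0.032 2.182

θ = κ·ℓ = 0.3768 × 2.5612 = 0.96506 rad
ρ = (1 − cos θ)/κ = (1 − 0.56937)/0.3768 = 1.14287
z = sin θ / κ = 0.82208/0.3768 = 2.18175
x = ρ cos φ = 1.14287 × cos(181.58°) = -1.14243
y = ρ sin φ = 1.14287 × sin(181.58°) = -0.03151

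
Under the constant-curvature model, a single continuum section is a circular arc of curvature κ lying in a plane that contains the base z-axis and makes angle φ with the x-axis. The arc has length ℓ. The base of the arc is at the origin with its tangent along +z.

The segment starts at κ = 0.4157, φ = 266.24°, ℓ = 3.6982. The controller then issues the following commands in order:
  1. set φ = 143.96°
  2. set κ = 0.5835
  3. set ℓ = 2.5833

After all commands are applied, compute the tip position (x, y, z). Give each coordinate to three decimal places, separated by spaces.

-1.298 0.944 1.710

initial: κ=0.4157, φ=266.24°, ℓ=3.6982
cmd 1: set φ=143.96° → (κ,φ,ℓ)=(0.4157,143.96°,3.6982) → tip=(-1.8801,1.3680,2.4042)
cmd 2: set κ=0.5835 → (κ,φ,ℓ)=(0.5835,143.96°,3.6982) → tip=(-2.1534,1.5669,1.4268)
cmd 3: set ℓ=2.5833 → (κ,φ,ℓ)=(0.5835,143.96°,2.5833) → tip=(-1.2979,0.9444,1.7103)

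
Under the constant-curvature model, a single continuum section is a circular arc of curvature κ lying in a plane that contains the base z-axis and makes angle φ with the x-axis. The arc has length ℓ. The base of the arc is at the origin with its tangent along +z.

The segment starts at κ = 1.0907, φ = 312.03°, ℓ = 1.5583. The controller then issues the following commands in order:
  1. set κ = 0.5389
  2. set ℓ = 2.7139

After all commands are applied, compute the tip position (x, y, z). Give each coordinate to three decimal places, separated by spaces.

1.108 -1.229 1.845

initial: κ=1.0907, φ=312.03°, ℓ=1.5583
cmd 1: set κ=0.5389 → (κ,φ,ℓ)=(0.5389,312.03°,1.5583) → tip=(0.4129,-0.4581,1.3815)
cmd 2: set ℓ=2.7139 → (κ,φ,ℓ)=(0.5389,312.03°,2.7139) → tip=(1.1081,-1.2294,1.8448)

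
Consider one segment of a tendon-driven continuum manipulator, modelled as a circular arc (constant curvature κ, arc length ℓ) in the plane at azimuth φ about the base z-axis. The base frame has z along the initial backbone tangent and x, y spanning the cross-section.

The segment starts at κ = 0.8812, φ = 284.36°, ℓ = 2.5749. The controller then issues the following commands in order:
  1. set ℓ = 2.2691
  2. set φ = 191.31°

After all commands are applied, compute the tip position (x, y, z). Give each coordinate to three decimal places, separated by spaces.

-1.575 -0.315 1.032

initial: κ=0.8812, φ=284.36°, ℓ=2.5749
cmd 1: set ℓ=2.2691 → (κ,φ,ℓ)=(0.8812,284.36°,2.2691) → tip=(0.3985,-1.5564,1.0321)
cmd 2: set φ=191.31° → (κ,φ,ℓ)=(0.8812,191.31°,2.2691) → tip=(-1.5754,-0.3151,1.0321)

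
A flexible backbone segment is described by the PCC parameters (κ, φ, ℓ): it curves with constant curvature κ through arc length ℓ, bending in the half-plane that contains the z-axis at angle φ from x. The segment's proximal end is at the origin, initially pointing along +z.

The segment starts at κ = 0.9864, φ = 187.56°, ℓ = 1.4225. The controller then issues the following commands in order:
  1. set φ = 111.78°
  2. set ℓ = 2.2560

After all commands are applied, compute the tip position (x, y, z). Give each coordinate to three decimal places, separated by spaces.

initial: κ=0.9864, φ=187.56°, ℓ=1.4225
cmd 1: set φ=111.78° → (κ,φ,ℓ)=(0.9864,111.78°,1.4225) → tip=(-0.3134,0.7843,0.9996)
cmd 2: set ℓ=2.2560 → (κ,φ,ℓ)=(0.9864,111.78°,2.2560) → tip=(-0.6052,1.5145,0.8043)

-0.605 1.515 0.804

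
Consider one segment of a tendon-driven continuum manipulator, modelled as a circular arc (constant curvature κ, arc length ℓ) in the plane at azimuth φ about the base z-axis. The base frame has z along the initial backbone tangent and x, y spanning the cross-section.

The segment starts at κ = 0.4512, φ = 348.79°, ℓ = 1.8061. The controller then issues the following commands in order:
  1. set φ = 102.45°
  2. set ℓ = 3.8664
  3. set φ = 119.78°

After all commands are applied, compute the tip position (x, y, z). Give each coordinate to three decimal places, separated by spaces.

initial: κ=0.4512, φ=348.79°, ℓ=1.8061
cmd 1: set φ=102.45° → (κ,φ,ℓ)=(0.4512,102.45°,1.8061) → tip=(-0.1501,0.6797,1.6127)
cmd 2: set ℓ=3.8664 → (κ,φ,ℓ)=(0.4512,102.45°,3.8664) → tip=(-0.5604,2.5383,2.1830)
cmd 3: set φ=119.78° → (κ,φ,ℓ)=(0.4512,119.78°,3.8664) → tip=(-1.2910,2.2561,2.1830)

-1.291 2.256 2.183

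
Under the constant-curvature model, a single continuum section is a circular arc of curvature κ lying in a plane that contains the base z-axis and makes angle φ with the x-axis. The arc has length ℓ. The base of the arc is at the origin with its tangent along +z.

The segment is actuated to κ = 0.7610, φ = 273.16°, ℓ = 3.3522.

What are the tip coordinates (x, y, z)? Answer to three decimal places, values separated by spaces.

θ = κ·ℓ = 0.7610 × 3.3522 = 2.55102 rad
ρ = (1 − cos θ)/κ = (1 − -0.83062)/0.7610 = 2.40555
z = sin θ / κ = 0.55683/0.7610 = 0.73171
x = ρ cos φ = 2.40555 × cos(273.16°) = 0.13260
y = ρ sin φ = 2.40555 × sin(273.16°) = -2.40189

0.133 -2.402 0.732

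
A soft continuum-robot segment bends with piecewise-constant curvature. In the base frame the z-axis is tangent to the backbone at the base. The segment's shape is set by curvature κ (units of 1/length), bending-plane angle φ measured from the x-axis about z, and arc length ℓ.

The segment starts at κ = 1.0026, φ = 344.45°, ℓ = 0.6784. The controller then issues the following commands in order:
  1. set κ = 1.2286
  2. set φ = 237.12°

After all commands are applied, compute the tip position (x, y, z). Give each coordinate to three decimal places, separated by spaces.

initial: κ=1.0026, φ=344.45°, ℓ=0.6784
cmd 1: set κ=1.2286 → (κ,φ,ℓ)=(1.2286,344.45°,0.6784) → tip=(0.2570,-0.0715,0.6025)
cmd 2: set φ=237.12° → (κ,φ,ℓ)=(1.2286,237.12°,0.6784) → tip=(-0.1448,-0.2240,0.6025)

-0.145 -0.224 0.603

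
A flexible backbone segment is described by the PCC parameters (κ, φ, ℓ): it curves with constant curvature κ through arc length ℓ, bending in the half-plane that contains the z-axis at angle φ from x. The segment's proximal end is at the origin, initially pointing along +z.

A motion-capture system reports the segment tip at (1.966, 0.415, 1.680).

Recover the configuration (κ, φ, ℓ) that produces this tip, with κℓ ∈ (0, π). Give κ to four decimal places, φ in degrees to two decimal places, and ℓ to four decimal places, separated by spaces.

ρ = √(x²+y²) = √(1.966² + 0.415²) = 2.00932
φ = atan2(y, x) mod 360° = atan2(0.415, 1.966) = 11.9195°
|p|² = ρ² + z² = 2.00932² + 1.680² = 6.85978
κ = 2ρ / |p|² = 2×2.00932 / 6.85978 = 0.58583
θ = 2·atan2(ρ, z) = 2·atan2(2.00932, 1.680) = 1.74885 rad
ℓ = θ/κ = 1.74885/0.58583 = 2.98527

0.5858 11.92 2.9853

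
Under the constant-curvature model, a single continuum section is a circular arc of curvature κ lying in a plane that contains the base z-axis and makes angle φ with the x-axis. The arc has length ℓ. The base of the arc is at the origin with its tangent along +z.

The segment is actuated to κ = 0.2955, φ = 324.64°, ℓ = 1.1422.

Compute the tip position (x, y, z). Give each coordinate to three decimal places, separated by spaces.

θ = κ·ℓ = 0.2955 × 1.1422 = 0.33752 rad
ρ = (1 − cos θ)/κ = (1 − 0.94358)/0.2955 = 0.19093
z = sin θ / κ = 0.33115/0.2955 = 1.12064
x = ρ cos φ = 0.19093 × cos(324.64°) = 0.15571
y = ρ sin φ = 0.19093 × sin(324.64°) = -0.11050

0.156 -0.110 1.121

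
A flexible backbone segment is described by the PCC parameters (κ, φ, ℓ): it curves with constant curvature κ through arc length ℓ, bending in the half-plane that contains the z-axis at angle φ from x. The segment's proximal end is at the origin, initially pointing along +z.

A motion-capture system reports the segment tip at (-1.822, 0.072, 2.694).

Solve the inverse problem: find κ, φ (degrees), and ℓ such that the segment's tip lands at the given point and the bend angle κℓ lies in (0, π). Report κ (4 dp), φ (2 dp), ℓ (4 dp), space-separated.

ρ = √(x²+y²) = √(-1.822² + 0.072²) = 1.82342
φ = atan2(y, x) mod 360° = atan2(0.072, -1.822) = 177.7370°
|p|² = ρ² + z² = 1.82342² + 2.694² = 10.58250
κ = 2ρ / |p|² = 2×1.82342 / 10.58250 = 0.34461
θ = 2·atan2(ρ, z) = 2·atan2(1.82342, 2.694) = 1.19003 rad
ℓ = θ/κ = 1.19003/0.34461 = 3.45327

0.3446 177.74 3.4533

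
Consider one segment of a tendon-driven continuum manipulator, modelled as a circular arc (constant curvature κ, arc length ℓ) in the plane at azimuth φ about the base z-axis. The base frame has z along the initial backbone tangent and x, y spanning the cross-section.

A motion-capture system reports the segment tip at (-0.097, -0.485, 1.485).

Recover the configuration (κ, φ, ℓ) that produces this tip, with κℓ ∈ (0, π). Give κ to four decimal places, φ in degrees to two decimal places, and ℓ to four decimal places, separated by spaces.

ρ = √(x²+y²) = √(-0.097² + -0.485²) = 0.49460
φ = atan2(y, x) mod 360° = atan2(-0.485, -0.097) = 258.6901°
|p|² = ρ² + z² = 0.49460² + 1.485² = 2.44986
κ = 2ρ / |p|² = 2×0.49460 / 2.44986 = 0.40378
θ = 2·atan2(ρ, z) = 2·atan2(0.49460, 1.485) = 0.64302 rad
ℓ = θ/κ = 0.64302/0.40378 = 1.59250

0.4038 258.69 1.5925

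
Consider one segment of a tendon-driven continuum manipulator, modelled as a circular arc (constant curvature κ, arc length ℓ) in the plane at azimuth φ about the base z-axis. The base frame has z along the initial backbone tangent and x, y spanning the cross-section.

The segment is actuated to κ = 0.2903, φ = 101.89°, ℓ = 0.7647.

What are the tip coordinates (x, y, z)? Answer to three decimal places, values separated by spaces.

θ = κ·ℓ = 0.2903 × 0.7647 = 0.22199 rad
ρ = (1 − cos θ)/κ = (1 − 0.97546)/0.2903 = 0.08453
z = sin θ / κ = 0.22017/0.2903 = 0.75843
x = ρ cos φ = 0.08453 × cos(101.89°) = -0.01742
y = ρ sin φ = 0.08453 × sin(101.89°) = 0.08272

-0.017 0.083 0.758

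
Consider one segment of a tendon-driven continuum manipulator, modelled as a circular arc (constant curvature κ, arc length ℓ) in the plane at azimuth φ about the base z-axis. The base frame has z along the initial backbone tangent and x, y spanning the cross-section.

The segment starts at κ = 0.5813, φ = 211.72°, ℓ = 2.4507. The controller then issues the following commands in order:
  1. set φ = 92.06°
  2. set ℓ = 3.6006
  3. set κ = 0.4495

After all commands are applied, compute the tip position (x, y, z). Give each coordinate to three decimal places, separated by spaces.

-0.084 2.329 2.222

initial: κ=0.5813, φ=211.72°, ℓ=2.4507
cmd 1: set φ=92.06° → (κ,φ,ℓ)=(0.5813,92.06°,2.4507) → tip=(-0.0528,1.4687,1.7019)
cmd 2: set ℓ=3.6006 → (κ,φ,ℓ)=(0.5813,92.06°,3.6006) → tip=(-0.0927,2.5767,1.4910)
cmd 3: set κ=0.4495 → (κ,φ,ℓ)=(0.4495,92.06°,3.6006) → tip=(-0.0838,2.3292,2.2222)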